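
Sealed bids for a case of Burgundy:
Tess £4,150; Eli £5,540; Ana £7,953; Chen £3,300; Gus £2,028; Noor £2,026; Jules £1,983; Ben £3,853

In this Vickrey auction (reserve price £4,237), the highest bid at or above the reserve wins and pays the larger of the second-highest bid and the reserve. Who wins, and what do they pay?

Ana pays £5,540

Rule: the highest bid at or above the reserve wins and pays the larger of the second-highest bid and the reserve.
Bids ranked: 7,953 (Ana) > 5,540 (Eli) > 4,150 (Tess) > 3,853 (Ben) > 3,300 (Chen) > 2,028 (Gus) > …
Highest eligible bid: Ana at £7,953.
max(second-highest £5,540, reserve £4,237) = £5,540; the reserve does not bind.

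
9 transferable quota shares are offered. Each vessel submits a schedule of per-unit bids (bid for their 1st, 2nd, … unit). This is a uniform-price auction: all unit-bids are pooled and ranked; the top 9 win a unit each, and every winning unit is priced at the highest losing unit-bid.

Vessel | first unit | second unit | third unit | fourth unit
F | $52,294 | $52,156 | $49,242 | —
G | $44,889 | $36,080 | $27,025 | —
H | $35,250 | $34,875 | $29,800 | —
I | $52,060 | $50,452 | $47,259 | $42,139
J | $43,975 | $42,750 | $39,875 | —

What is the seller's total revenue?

Merging the schedules and taking the best 9: 52,294 (F-1), 52,156 (F-2), 52,060 (I-1), 50,452 (I-2), 49,242 (F-3), 47,259 (I-3), 44,889 (G-1), 43,975 (J-1), 42,750 (J-2)
First bid not allocated: $42,139.
Allocation: F 3, G 1, I 3, J 2. Every unit priced at $42,139.
Revenue = 9 × 42,139 = $379,251.

Total revenue: $379,251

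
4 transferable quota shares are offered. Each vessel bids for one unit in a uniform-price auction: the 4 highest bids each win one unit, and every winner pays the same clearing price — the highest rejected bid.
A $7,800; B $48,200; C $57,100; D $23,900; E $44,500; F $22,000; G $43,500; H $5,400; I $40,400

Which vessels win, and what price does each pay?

C, B, E, G; each pays $40,400

Sorting: 57,100 (C), 48,200 (B), 44,500 (E), 43,500 (G), 40,400 (I), 23,900 (D), …
The 4 highest are C, B, E, G.
First losing bid is I's $40,400, which sets the uniform price.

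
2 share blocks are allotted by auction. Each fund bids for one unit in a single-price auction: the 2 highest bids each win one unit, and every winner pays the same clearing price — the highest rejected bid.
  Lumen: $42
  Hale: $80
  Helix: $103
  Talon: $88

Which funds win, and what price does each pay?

Helix, Talon; each pays $80

Bids ranked high→low: 103 (Helix), 88 (Talon), 80 (Hale), 42 (Lumen)
Winners (2 units): Helix, Talon.
Highest unsuccessful bid: $80 → clearing price.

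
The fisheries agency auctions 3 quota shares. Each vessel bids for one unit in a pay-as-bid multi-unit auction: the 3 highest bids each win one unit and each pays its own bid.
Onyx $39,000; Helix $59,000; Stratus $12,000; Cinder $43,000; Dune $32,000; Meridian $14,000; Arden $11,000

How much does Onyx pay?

Onyx pays $39,000

Bids ranked high→low: 59,000 (Helix), 43,000 (Cinder), 39,000 (Onyx), 32,000 (Dune), 14,000 (Meridian), …
The 3 highest are Helix, Cinder, Onyx.
Onyx wins → own bid $39,000.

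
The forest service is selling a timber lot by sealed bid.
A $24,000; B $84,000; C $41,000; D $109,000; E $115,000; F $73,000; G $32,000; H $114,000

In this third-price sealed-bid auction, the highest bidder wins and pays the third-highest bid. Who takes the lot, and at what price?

Rule: the highest bidder wins and pays the third-highest bid.
Bids in order: 115,000 (E) > 114,000 (H) > 109,000 (D) > 84,000 (B) > 73,000 (F) > 41,000 (C) > …
E is highest; pays the third-highest bid, $109,000.

E pays $109,000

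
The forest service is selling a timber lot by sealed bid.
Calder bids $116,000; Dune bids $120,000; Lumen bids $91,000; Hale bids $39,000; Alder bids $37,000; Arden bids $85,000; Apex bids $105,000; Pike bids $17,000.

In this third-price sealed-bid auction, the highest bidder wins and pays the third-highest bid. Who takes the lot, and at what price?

Dune pays $105,000

Rule: the highest bidder wins and pays the third-highest bid.
Bids ranked: 120,000 (Dune) > 116,000 (Calder) > 105,000 (Apex) > 91,000 (Lumen) > 85,000 (Arden) > 39,000 (Hale) > …
Dune is highest; pays the third-highest bid, $105,000.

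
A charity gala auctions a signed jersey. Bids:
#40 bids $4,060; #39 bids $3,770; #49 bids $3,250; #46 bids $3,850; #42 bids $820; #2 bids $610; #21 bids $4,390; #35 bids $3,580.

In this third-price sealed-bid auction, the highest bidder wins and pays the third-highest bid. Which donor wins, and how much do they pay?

#21 pays $3,850

Bids in order: 4,390 (#21) > 4,060 (#40) > 3,850 (#46) > 3,770 (#39) > 3,580 (#35) > 3,250 (#49) > …
#21 wins; payment is bid #3 in the ranking = $3,850.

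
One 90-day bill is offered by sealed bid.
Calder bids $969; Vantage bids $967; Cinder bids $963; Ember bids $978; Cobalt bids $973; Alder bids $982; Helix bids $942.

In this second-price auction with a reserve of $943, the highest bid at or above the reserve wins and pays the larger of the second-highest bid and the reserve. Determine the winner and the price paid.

Alder pays $978

Bids in order: 982 (Alder) > 978 (Ember) > 973 (Cobalt) > 969 (Calder) > 967 (Vantage) > 963 (Cinder) > …
Alder has the top bid at or above the reserve ($982).
max(second-highest $978, reserve $943) = $978; the reserve does not bind.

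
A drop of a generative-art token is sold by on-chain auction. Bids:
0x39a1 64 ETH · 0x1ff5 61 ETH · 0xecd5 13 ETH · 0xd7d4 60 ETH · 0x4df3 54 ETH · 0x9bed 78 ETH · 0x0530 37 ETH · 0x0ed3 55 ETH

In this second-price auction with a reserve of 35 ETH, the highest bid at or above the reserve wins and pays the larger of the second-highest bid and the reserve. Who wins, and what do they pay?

0x9bed pays 64 ETH

Rule: the highest bid at or above the reserve wins and pays the larger of the second-highest bid and the reserve.
Sorting bids: 78 (0x9bed) > 64 (0x39a1) > 61 (0x1ff5) > 60 (0xd7d4) > 55 (0x0ed3) > 54 (0x4df3) > …
Highest eligible bid: 0x9bed at 78 ETH.
Second-highest bid 64 ETH exceeds the reserve 35 ETH → payment 64 ETH.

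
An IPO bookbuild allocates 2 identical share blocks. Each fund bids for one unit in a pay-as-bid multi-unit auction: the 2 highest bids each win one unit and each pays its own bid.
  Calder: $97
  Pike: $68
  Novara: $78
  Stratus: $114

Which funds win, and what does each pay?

Stratus $114, Calder $97

Bids ranked high→low: 114 (Stratus), 97 (Calder), 78 (Novara), 68 (Pike)
The 2 highest are Stratus, Calder.
Each winner pays its own bid: Stratus $114, Calder $97.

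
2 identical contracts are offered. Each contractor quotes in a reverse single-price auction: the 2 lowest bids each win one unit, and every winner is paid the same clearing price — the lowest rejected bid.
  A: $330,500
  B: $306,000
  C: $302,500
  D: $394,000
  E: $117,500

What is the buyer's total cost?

Total cost: $612,000

Ordering the bids: 117,500 (E), 302,500 (C), 306,000 (B), 330,500 (A), …
Winners (2 units): E, C.
Lowest unsuccessful bid: $306,000 → clearing price.
Total cost = 2 × $306,000 = $612,000.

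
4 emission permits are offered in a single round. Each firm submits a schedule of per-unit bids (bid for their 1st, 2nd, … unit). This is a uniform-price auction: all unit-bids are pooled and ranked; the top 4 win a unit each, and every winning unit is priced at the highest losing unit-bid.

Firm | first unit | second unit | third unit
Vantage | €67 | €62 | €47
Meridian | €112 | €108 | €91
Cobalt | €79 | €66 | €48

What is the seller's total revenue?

All unit-bids, highest first — top 4: 112 (Meridian-1), 108 (Meridian-2), 91 (Meridian-3), 79 (Cobalt-1)
Highest rejected unit-bid = €67.
Allocation: Cobalt 1, Meridian 3. Every unit priced at €67.
Revenue = 4 × 67 = €268.

Total revenue: €268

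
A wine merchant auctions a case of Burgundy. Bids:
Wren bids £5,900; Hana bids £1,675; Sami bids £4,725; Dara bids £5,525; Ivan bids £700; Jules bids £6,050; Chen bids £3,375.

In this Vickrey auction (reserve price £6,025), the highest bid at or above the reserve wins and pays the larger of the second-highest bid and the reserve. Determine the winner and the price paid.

Vickrey auction (reserve price £6,025): the highest bid at or above the reserve wins and pays the larger of the second-highest bid and the reserve.
Bids in order: 6,050 (Jules) > 5,900 (Wren) > 5,525 (Dara) > 4,725 (Sami) > 3,375 (Chen) > 1,675 (Hana) > …
Highest eligible bid: Jules at £6,050.
max(second-highest £5,900, reserve £6,025) = £6,025.

Jules pays £6,025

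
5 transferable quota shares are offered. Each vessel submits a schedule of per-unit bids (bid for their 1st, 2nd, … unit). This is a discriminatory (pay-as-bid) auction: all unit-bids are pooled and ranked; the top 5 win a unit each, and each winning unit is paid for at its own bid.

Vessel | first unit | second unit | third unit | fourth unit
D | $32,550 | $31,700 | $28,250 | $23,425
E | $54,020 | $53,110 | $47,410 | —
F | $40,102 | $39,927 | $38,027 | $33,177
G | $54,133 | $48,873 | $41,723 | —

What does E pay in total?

E pays $154,540

Merging the schedules and taking the best 5: 54,133 (G-1), 54,020 (E-1), 53,110 (E-2), 48,873 (G-2), 47,410 (E-3)
Next rejected bid: $41,723 (not a price — pay-as-bid).
E's winning unit-bids: 54,020 + 53,110 + 47,410 = $154,540.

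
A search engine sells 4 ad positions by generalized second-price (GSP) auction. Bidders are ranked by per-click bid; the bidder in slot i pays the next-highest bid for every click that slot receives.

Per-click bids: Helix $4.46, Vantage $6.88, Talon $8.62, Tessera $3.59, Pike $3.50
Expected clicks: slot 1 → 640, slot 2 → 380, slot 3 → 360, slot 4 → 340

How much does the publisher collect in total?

Total revenue: $8580.40

Per-click bids in order: $8.62 (Talon) > $6.88 (Vantage) > $4.46 (Helix) > $3.59 (Tessera) > $3.50 (Pike)
Slot 1: Talon pays $6.88 × 640 = $4403.20
Slot 2: Vantage pays $4.46 × 380 = $1694.80
Slot 3: Helix pays $3.59 × 360 = $1292.40
Slot 4: Tessera pays $3.50 × 340 = $1190.00
Total = $8580.40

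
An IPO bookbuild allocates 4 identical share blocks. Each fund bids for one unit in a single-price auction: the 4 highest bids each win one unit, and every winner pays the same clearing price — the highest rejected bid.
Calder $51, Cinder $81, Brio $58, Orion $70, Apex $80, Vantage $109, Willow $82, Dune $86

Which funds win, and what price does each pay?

Sorting: 109 (Vantage), 86 (Dune), 82 (Willow), 81 (Cinder), 80 (Apex), 70 (Orion), …
Winners (4 units): Vantage, Dune, Willow, Cinder.
Clearing price = highest rejected bid = $80.

Vantage, Dune, Willow, Cinder; each pays $80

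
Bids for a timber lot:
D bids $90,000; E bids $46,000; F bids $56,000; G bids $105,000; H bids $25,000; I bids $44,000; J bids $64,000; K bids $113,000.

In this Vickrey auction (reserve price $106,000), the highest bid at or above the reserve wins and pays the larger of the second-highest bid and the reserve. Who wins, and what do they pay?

K pays $106,000

Rule: the highest bid at or above the reserve wins and pays the larger of the second-highest bid and the reserve.
Sorting bids: 113,000 (K) > 105,000 (G) > 90,000 (D) > 64,000 (J) > 56,000 (F) > 46,000 (E) > …
Highest eligible bid: K at $113,000.
max(second-highest $105,000, reserve $106,000) = $106,000.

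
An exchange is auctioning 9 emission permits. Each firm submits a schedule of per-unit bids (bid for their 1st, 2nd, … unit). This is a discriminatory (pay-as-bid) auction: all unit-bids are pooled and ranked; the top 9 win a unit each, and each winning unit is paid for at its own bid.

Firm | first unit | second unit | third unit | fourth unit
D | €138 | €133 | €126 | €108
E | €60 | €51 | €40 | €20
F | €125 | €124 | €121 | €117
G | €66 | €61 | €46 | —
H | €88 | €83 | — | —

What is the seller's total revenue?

Total revenue: €1,080

All unit-bids, highest first — top 9: 138 (D-1), 133 (D-2), 126 (D-3), 125 (F-1), 124 (F-2), 121 (F-3), 117 (F-4), 108 (D-4), 88 (H-1)
Next rejected bid: €83 (not a price — pay-as-bid).
Each winning unit pays its own bid.
Revenue = 138 + 133 + 126 + 125 + 124 + 121 + 117 + 108 + 88 = €1,080.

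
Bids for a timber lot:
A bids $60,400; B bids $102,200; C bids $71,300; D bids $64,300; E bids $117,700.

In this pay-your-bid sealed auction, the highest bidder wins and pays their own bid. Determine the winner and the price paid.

Bids in order: 117,700 (E) > 102,200 (B) > 71,300 (C) > 64,300 (D) > 60,400 (A)
First-price: E pays what they bid, $117,700.

E pays $117,700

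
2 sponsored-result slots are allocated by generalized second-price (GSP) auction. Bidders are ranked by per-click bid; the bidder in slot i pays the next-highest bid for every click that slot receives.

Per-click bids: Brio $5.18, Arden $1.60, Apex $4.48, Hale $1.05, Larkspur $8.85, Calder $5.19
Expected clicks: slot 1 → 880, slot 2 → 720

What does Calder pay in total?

Sorting advertisers: $8.85 (Larkspur) > $5.19 (Calder) > $5.18 (Brio) > …
Calder holds slot 2 → pays next bid $5.18 × 720 clicks = $3729.60.

Calder pays $3729.60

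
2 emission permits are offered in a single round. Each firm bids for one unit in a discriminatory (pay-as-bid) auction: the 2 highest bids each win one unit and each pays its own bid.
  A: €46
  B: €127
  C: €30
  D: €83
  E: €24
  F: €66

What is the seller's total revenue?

Total revenue: €210

Sorting: 127 (B), 83 (D), 66 (F), 46 (A), …
The 2 highest are B, D.
Total revenue = 127 + 83 = €210.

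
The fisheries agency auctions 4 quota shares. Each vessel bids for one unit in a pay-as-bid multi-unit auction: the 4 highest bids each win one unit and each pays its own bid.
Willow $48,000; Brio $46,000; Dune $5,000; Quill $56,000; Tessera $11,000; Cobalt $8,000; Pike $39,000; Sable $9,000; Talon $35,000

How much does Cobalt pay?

Bids ranked high→low: 56,000 (Quill), 48,000 (Willow), 46,000 (Brio), 39,000 (Pike), 35,000 (Talon), 11,000 (Tessera), …
Winners (4 units): Quill, Willow, Brio, Pike.
Cobalt does not win → $0.

Cobalt pays $0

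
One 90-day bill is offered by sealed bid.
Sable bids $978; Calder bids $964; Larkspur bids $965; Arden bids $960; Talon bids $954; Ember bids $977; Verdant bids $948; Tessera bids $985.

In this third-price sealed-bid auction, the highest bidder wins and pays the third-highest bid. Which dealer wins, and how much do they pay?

Tessera pays $977

Bids in order: 985 (Tessera) > 978 (Sable) > 977 (Ember) > 965 (Larkspur) > 964 (Calder) > 960 (Arden) > …
Tessera is highest; pays the third-highest bid, $977.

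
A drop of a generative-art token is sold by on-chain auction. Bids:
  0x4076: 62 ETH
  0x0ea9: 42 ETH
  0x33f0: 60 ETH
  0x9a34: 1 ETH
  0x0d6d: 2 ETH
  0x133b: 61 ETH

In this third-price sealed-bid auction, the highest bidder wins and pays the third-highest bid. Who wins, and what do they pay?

Third-price sealed-bid auction: the highest bidder wins and pays the third-highest bid.
Sorting bids: 62 (0x4076) > 61 (0x133b) > 60 (0x33f0) > 42 (0x0ea9) > 2 (0x0d6d) > 1 (0x9a34)
0x4076 is highest; pays the third-highest bid, 60 ETH.

0x4076 pays 60 ETH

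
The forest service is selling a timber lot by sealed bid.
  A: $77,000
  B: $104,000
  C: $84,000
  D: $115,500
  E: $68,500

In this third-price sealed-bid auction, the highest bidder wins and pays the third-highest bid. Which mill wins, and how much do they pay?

Sorting bids: 115,500 (D) > 104,000 (B) > 84,000 (C) > 77,000 (A) > 68,500 (E)
D wins; payment is bid #3 in the ranking = $84,000.

D pays $84,000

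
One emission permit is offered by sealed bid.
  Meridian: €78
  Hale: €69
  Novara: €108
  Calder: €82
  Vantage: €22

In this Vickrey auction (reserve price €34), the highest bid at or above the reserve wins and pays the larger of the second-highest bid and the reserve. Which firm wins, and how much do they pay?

Sorting bids: 108 (Novara) > 82 (Calder) > 78 (Meridian) > 69 (Hale) > 22 (Vantage)
Novara has the top bid at or above the reserve (€108).
Second-highest bid €82 exceeds the reserve €34 → payment €82.

Novara pays €82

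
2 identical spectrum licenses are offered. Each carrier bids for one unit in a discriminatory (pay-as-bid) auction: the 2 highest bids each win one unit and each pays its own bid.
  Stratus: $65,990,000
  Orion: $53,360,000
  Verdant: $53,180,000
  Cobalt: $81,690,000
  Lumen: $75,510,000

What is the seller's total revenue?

Sorting: 81,690,000 (Cobalt), 75,510,000 (Lumen), 65,990,000 (Stratus), 53,360,000 (Orion), …
Winners (2 units): Cobalt, Lumen.
Total revenue = 81,690,000 + 75,510,000 = $157,200,000.

Total revenue: $157,200,000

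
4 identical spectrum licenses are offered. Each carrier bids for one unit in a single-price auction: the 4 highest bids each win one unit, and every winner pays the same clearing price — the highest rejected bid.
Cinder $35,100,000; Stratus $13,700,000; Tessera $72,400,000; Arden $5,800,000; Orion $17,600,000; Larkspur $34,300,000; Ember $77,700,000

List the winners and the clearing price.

Ember, Tessera, Cinder, Larkspur; each pays $17,600,000

Sorting: 77,700,000 (Ember), 72,400,000 (Tessera), 35,100,000 (Cinder), 34,300,000 (Larkspur), 17,600,000 (Orion), 13,700,000 (Stratus), …
The 4 highest are Ember, Tessera, Cinder, Larkspur.
First losing bid is Orion's $17,600,000, which sets the uniform price.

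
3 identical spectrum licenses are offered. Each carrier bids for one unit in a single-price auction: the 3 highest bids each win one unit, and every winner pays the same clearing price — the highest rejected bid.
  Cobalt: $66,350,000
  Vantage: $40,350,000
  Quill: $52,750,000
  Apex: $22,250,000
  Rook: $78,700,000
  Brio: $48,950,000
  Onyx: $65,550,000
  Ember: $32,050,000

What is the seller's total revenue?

Bids ranked high→low: 78,700,000 (Rook), 66,350,000 (Cobalt), 65,550,000 (Onyx), 52,750,000 (Quill), 48,950,000 (Brio), …
Top 3: Rook, Cobalt, Onyx.
Clearing price = highest rejected bid = $52,750,000.
Total revenue = 3 × $52,750,000 = $158,250,000.

Total revenue: $158,250,000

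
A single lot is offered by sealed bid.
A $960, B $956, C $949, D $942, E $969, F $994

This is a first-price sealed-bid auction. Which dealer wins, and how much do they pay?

F pays $994

First-price sealed-bid auction: the highest bidder wins and pays their own bid.
Bids in order: 994 (F) > 969 (E) > 960 (A) > 956 (B) > 949 (C) > 942 (D)
First-price: F pays what they bid, $994.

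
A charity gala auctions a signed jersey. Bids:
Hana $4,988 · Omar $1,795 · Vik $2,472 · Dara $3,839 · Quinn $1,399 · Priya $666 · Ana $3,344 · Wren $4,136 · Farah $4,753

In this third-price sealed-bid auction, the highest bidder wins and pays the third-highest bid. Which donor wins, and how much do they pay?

Hana pays $4,136

Third-price sealed-bid auction: the highest bidder wins and pays the third-highest bid.
Bids in order: 4,988 (Hana) > 4,753 (Farah) > 4,136 (Wren) > 3,839 (Dara) > 3,344 (Ana) > 2,472 (Vik) > …
Hana wins; payment is bid #3 in the ranking = $4,136.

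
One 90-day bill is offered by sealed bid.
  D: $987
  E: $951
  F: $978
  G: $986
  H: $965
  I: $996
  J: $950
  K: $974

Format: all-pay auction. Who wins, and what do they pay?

Sorting bids: 996 (I) > 987 (D) > 986 (G) > 978 (F) > 974 (K) > 965 (H) > …
I wins with the top bid; all bids are sunk regardless.

I pays $996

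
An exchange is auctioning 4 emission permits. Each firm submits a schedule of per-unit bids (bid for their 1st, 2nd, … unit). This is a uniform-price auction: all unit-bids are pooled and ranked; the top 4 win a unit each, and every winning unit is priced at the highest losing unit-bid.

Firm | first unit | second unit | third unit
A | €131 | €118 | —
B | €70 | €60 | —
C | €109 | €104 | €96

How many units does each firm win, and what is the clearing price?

A 2, C 2; clearing price €96

Pooled unit-bids ranked (top 4): 131 (A-1), 118 (A-2), 109 (C-1), 104 (C-2)
The (k+1)-th unit-bid is €96.
Allocation: A 2, C 2.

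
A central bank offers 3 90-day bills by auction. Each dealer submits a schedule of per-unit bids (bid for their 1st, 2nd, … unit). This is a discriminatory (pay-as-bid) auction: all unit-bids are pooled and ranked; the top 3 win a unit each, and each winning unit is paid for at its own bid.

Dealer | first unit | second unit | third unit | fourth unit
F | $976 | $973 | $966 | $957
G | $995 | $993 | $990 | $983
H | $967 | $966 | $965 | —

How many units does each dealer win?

G 3

All unit-bids, highest first — top 3: 995 (G-1), 993 (G-2), 990 (G-3)
Next rejected bid: $983 (not a price — pay-as-bid).
Allocation: G 3.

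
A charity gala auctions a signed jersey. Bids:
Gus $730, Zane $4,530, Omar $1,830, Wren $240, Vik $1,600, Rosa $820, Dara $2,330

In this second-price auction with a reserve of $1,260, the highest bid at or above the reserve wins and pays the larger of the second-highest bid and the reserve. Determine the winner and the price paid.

Rule: the highest bid at or above the reserve wins and pays the larger of the second-highest bid and the reserve.
Bids in order: 4,530 (Zane) > 2,330 (Dara) > 1,830 (Omar) > 1,600 (Vik) > 820 (Rosa) > 730 (Gus) > …
Highest eligible bid: Zane at $4,530.
Second-highest bid $2,330 exceeds the reserve $1,260 → payment $2,330.

Zane pays $2,330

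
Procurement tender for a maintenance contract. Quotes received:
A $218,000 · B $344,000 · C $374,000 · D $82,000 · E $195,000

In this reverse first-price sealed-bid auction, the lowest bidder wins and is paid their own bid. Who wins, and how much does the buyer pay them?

D is paid $82,000

Sorting bids: 82,000 (D) < 195,000 (E) < 218,000 (A) < 344,000 (B) < 374,000 (C)
First-price: D is paid what they bid, $82,000.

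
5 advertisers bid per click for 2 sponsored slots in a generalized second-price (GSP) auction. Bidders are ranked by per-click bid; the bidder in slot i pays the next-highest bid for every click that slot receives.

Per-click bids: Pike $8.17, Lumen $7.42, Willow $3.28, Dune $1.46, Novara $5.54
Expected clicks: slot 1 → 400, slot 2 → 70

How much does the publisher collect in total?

Total revenue: $3355.80

Ranked by bid: $8.17 (Pike) > $7.42 (Lumen) > $5.54 (Novara) > …
Slot 1: Pike pays $7.42 × 400 = $2968.00
Slot 2: Lumen pays $5.54 × 70 = $387.80
Total = $3355.80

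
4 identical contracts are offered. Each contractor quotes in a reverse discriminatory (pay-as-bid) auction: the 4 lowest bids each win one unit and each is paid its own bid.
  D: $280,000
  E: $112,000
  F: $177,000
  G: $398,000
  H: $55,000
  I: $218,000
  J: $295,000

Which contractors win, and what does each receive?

H $55,000, E $112,000, F $177,000, I $218,000

Bids ranked low→high: 55,000 (H), 112,000 (E), 177,000 (F), 218,000 (I), 280,000 (D), 295,000 (J), …
Winners (4 units): H, E, F, I.
Each winner is paid its own bid: H $55,000, E $112,000, F $177,000, I $218,000.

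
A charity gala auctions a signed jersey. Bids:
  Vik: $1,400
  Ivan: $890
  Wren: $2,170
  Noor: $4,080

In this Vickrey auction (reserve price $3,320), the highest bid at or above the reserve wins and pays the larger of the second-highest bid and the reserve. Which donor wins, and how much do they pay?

Noor pays $3,320

Sorting bids: 4,080 (Noor) > 2,170 (Wren) > 1,400 (Vik) > 890 (Ivan)
Noor has the top bid at or above the reserve ($4,080).
Second-highest bid $2,170 is below the reserve $3,320, so the reserve binds → payment $3,320.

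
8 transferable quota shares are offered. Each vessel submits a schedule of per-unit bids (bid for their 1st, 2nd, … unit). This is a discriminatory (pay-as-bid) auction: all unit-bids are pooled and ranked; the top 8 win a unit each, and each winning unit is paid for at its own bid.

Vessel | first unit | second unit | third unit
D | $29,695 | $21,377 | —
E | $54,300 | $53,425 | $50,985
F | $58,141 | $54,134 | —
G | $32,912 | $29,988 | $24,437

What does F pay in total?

F pays $112,275

Pooled unit-bids ranked (top 8): 58,141 (F-1), 54,300 (E-1), 54,134 (F-2), 53,425 (E-2), 50,985 (E-3), 32,912 (G-1), 29,988 (G-2), 29,695 (D-1)
Next rejected bid: $24,437 (not a price — pay-as-bid).
F's winning unit-bids: 58,141 + 54,134 = $112,275.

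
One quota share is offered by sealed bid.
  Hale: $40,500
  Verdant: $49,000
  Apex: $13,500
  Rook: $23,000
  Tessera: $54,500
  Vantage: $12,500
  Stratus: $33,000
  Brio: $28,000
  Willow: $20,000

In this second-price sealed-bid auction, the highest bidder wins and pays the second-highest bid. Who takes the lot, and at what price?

Bids in order: 54,500 (Tessera) > 49,000 (Verdant) > 40,500 (Hale) > 33,000 (Stratus) > 28,000 (Brio) > 23,000 (Rook) > …
Second-price: Tessera pays Verdant's bid of $49,000.

Tessera pays $49,000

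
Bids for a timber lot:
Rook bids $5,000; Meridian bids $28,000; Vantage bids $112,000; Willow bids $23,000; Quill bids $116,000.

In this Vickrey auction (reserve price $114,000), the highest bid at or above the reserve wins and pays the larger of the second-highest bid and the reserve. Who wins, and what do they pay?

Sorting bids: 116,000 (Quill) > 112,000 (Vantage) > 28,000 (Meridian) > 23,000 (Willow) > 5,000 (Rook)
Highest eligible bid: Quill at $116,000.
Second-highest bid $112,000 is below the reserve $114,000, so the reserve binds → payment $114,000.

Quill pays $114,000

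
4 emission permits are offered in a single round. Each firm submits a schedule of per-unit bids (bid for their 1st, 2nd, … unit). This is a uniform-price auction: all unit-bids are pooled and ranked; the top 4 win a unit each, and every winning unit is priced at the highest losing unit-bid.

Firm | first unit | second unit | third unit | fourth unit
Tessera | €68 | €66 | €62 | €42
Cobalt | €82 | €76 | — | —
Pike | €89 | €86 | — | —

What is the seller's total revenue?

Total revenue: €272

Merging the schedules and taking the best 4: 89 (Pike-1), 86 (Pike-2), 82 (Cobalt-1), 76 (Cobalt-2)
First bid not allocated: €68.
Allocation: Cobalt 2, Pike 2. Every unit priced at €68.
Revenue = 4 × 68 = €272.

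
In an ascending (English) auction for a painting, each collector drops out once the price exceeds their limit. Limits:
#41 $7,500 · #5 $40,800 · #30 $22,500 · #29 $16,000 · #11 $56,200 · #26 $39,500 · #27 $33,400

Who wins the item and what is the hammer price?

#11 wins at $40,800

Limits ranked: 56,200 (#11) > 40,800 (#5) > 39,500 (#26) > 33,400 (#27) > 22,500 (#30) > 16,000 (#29) > …
Once the price passes $40,800, only #11 is left; the hammer falls at #5's limit of $40,800.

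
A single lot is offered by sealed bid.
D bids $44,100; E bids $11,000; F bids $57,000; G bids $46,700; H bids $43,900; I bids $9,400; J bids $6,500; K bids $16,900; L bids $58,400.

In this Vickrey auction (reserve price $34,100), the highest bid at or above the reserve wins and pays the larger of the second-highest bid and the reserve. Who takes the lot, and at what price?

L pays $57,000

Bids in order: 58,400 (L) > 57,000 (F) > 46,700 (G) > 44,100 (D) > 43,900 (H) > 16,900 (K) > …
Highest eligible bid: L at $58,400.
max(second-highest $57,000, reserve $34,100) = $57,000; the reserve does not bind.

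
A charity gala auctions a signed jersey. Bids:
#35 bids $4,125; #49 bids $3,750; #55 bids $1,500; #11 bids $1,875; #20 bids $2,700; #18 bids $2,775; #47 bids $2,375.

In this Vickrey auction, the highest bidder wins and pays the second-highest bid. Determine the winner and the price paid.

#35 pays $3,750

Rule: the highest bidder wins and pays the second-highest bid.
Bids ranked: 4,125 (#35) > 3,750 (#49) > 2,775 (#18) > 2,700 (#20) > 2,375 (#47) > 1,875 (#11) > …
#35 is highest; pays the second-highest bid, $3,750.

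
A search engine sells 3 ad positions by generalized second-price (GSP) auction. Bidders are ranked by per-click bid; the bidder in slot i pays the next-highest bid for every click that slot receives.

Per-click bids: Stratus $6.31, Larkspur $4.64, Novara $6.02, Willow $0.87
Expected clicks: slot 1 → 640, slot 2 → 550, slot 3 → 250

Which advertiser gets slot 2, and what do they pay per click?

Ranked by bid: $6.31 (Stratus) > $6.02 (Novara) > $4.64 (Larkspur) > $0.87 (Willow)
Slot 2 goes to the second-ranked bidder, Novara, who pays the next bid down: $4.64/click.

Novara; $4.64 per click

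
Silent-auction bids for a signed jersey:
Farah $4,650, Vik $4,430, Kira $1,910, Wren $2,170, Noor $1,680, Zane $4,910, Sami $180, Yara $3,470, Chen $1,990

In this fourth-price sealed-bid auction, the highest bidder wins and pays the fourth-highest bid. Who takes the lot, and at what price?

Zane pays $3,470

Bids in order: 4,910 (Zane) > 4,650 (Farah) > 4,430 (Vik) > 3,470 (Yara) > 2,170 (Wren) > 1,990 (Chen) > …
Zane is highest; pays the fourth-highest bid, $3,470.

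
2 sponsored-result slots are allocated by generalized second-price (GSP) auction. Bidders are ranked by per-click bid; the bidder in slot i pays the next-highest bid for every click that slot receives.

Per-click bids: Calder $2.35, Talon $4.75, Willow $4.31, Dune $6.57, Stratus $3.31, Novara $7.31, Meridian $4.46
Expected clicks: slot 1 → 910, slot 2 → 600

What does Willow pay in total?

Willow pays $0.00

Ranked by bid: $7.31 (Novara) > $6.57 (Dune) > $4.75 (Talon) > …
Willow ranks below slot 2 → no slot, pays nothing.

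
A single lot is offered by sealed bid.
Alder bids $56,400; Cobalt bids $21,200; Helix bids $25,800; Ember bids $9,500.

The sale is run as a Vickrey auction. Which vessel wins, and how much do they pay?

Alder pays $25,800

Vickrey auction: the highest bidder wins and pays the second-highest bid.
Bids in order: 56,400 (Alder) > 25,800 (Helix) > 21,200 (Cobalt) > 9,500 (Ember)
Alder is highest; pays the second-highest bid, $25,800.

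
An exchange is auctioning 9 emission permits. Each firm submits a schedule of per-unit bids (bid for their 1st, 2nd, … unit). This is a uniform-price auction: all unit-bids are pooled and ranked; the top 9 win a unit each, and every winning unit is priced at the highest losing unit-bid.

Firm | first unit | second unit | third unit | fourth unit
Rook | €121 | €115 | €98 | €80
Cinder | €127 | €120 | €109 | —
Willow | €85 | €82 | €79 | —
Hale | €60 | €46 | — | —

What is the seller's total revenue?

Total revenue: €711

All unit-bids, highest first — top 9: 127 (Cinder-1), 121 (Rook-1), 120 (Cinder-2), 115 (Rook-2), 109 (Cinder-3), 98 (Rook-3), 85 (Willow-1), 82 (Willow-2), 80 (Rook-4)
The (k+1)-th unit-bid is €79.
Allocation: Cinder 3, Rook 4, Willow 2. Every unit priced at €79.
Revenue = 9 × 79 = €711.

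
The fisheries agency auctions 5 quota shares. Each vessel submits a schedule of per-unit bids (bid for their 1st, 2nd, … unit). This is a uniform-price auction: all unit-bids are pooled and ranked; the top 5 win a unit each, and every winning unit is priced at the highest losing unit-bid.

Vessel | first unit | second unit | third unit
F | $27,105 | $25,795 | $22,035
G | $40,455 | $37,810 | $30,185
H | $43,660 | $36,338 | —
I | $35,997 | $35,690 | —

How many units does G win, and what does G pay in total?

Pooled unit-bids ranked (top 5): 43,660 (H-1), 40,455 (G-1), 37,810 (G-2), 36,338 (H-2), 35,997 (I-1)
The (k+1)-th unit-bid is $35,690.
G wins 2 unit(s) at $35,690 each.

G: 2 units, pays $71,380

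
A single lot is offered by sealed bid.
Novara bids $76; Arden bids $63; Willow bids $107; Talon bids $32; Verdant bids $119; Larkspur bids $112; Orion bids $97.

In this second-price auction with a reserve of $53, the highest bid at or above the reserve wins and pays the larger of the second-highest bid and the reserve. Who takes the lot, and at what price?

Verdant pays $112

Bids in order: 119 (Verdant) > 112 (Larkspur) > 107 (Willow) > 97 (Orion) > 76 (Novara) > 63 (Arden) > …
Highest eligible bid: Verdant at $119.
max(second-highest $112, reserve $53) = $112; the reserve does not bind.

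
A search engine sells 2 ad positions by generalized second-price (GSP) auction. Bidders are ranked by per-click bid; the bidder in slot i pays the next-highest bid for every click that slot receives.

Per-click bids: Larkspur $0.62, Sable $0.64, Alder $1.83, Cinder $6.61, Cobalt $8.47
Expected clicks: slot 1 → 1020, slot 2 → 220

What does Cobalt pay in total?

Ranked by bid: $8.47 (Cobalt) > $6.61 (Cinder) > $1.83 (Alder) > …
Cobalt holds slot 1 → pays next bid $6.61 × 1020 clicks = $6742.20.

Cobalt pays $6742.20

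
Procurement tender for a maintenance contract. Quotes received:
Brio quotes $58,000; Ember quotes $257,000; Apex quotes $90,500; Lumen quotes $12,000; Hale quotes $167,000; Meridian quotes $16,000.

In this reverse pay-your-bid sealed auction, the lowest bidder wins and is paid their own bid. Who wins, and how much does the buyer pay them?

Sorting bids: 12,000 (Lumen) < 16,000 (Meridian) < 58,000 (Brio) < 90,500 (Apex) < 167,000 (Hale) < 257,000 (Ember)
Lumen has the lowest bid and is paid exactly that: $12,000.

Lumen is paid $12,000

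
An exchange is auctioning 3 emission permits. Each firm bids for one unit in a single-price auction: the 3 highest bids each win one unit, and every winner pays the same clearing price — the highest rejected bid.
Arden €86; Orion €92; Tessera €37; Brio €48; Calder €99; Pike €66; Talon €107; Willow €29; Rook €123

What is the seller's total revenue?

Bids ranked high→low: 123 (Rook), 107 (Talon), 99 (Calder), 92 (Orion), 86 (Arden), …
The 3 highest are Rook, Talon, Calder.
Highest unsuccessful bid: €92 → clearing price.
Total revenue = 3 × €92 = €276.

Total revenue: €276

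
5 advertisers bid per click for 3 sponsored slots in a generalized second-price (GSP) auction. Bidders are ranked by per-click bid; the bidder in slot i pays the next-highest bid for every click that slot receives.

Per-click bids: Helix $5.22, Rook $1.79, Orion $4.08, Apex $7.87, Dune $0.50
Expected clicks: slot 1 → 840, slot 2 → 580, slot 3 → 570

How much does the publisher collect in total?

Sorting advertisers: $7.87 (Apex) > $5.22 (Helix) > $4.08 (Orion) > $1.79 (Rook) > …
Slot 1: Apex pays $5.22 × 840 = $4384.80
Slot 2: Helix pays $4.08 × 580 = $2366.40
Slot 3: Orion pays $1.79 × 570 = $1020.30
Total = $7771.50

Total revenue: $7771.50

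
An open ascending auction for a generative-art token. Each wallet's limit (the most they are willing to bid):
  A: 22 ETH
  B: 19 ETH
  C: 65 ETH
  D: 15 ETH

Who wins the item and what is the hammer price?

C wins at 22 ETH

Rule: the price rises until one bidder remains; the winner pays the price at which the last rival dropped out.
Limits in order: 65 (C) > 22 (A) > 19 (B) > 15 (D)
Once the price passes 22 ETH, only C is left; the hammer falls at A's limit of 22 ETH.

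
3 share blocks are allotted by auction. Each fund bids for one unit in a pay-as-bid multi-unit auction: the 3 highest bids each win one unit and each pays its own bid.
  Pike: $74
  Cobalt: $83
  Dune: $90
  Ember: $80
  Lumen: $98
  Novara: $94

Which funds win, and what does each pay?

Bids ranked high→low: 98 (Lumen), 94 (Novara), 90 (Dune), 83 (Cobalt), 80 (Ember), …
Winners (3 units): Lumen, Novara, Dune.
Each winner pays its own bid: Lumen $98, Novara $94, Dune $90.

Lumen $98, Novara $94, Dune $90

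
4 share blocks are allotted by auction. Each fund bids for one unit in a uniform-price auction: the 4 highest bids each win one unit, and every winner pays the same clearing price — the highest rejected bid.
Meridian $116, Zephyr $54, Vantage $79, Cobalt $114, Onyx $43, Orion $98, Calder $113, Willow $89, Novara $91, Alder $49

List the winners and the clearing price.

Meridian, Cobalt, Calder, Orion; each pays $91

Sorting: 116 (Meridian), 114 (Cobalt), 113 (Calder), 98 (Orion), 91 (Novara), 89 (Willow), …
Top 4: Meridian, Cobalt, Calder, Orion.
First losing bid is Novara's $91, which sets the uniform price.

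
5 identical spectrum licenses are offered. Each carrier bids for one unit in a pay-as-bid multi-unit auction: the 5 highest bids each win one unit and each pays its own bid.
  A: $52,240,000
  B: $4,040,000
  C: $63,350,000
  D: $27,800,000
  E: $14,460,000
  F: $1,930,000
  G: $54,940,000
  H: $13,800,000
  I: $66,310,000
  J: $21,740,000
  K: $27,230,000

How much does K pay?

K pays $0

Sorting: 66,310,000 (I), 63,350,000 (C), 54,940,000 (G), 52,240,000 (A), 27,800,000 (D), 27,230,000 (K), 21,740,000 (J), …
Winners (5 units): I, C, G, A, D.
K does not win → $0.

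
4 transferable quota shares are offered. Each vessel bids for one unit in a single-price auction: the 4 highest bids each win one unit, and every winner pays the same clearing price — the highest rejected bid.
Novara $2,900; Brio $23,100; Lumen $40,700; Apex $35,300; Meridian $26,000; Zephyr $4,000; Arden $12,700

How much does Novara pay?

Novara pays $0

Bids ranked high→low: 40,700 (Lumen), 35,300 (Apex), 26,000 (Meridian), 23,100 (Brio), 12,700 (Arden), 4,000 (Zephyr), …
The 4 highest are Lumen, Apex, Meridian, Brio.
Highest unsuccessful bid: $12,700 → clearing price.
Novara does not win → pays $0.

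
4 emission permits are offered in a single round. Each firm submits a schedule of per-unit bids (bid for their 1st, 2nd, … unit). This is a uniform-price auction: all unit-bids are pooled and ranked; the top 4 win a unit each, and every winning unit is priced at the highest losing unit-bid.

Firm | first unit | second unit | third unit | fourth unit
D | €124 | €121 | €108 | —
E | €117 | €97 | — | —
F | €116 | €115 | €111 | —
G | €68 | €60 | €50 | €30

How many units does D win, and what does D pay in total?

Merging the schedules and taking the best 4: 124 (D-1), 121 (D-2), 117 (E-1), 116 (F-1)
First bid not allocated: €115.
D wins 2 unit(s) at €115 each.

D: 2 units, pays €230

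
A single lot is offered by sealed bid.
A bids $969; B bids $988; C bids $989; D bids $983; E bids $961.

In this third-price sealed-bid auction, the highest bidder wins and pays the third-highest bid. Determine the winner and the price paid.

Third-price sealed-bid auction: the highest bidder wins and pays the third-highest bid.
Bids in order: 989 (C) > 988 (B) > 983 (D) > 969 (A) > 961 (E)
C wins; payment is bid #3 in the ranking = $983.

C pays $983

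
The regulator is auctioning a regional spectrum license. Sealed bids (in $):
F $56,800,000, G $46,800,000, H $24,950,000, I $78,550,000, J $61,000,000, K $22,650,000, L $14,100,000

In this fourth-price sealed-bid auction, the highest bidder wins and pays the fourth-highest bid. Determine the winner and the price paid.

I pays $46,800,000

Bids ranked: 78,550,000 (I) > 61,000,000 (J) > 56,800,000 (F) > 46,800,000 (G) > 24,950,000 (H) > 22,650,000 (K) > …
I wins; payment is bid #4 in the ranking = $46,800,000.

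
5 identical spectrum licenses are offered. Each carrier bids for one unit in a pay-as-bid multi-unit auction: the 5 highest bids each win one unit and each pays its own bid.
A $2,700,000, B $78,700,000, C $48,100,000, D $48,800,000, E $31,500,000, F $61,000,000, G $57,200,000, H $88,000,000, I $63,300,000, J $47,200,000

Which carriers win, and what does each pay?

H $88,000,000, B $78,700,000, I $63,300,000, F $61,000,000, G $57,200,000

Bids ranked high→low: 88,000,000 (H), 78,700,000 (B), 63,300,000 (I), 61,000,000 (F), 57,200,000 (G), 48,800,000 (D), 48,100,000 (C), …
Winners (5 units): H, B, I, F, G.
Each winner pays its own bid: H $88,000,000, B $78,700,000, I $63,300,000, F $61,000,000, G $57,200,000.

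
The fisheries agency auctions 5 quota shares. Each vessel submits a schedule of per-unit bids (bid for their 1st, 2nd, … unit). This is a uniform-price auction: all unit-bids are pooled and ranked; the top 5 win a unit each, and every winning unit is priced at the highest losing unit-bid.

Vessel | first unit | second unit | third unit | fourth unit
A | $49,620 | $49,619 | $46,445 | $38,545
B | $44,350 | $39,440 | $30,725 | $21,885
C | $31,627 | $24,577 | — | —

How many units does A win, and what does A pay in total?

Pooled unit-bids ranked (top 5): 49,620 (A-1), 49,619 (A-2), 46,445 (A-3), 44,350 (B-1), 39,440 (B-2)
First bid not allocated: $38,545.
A wins 3 unit(s) at $38,545 each.

A: 3 units, pays $115,635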